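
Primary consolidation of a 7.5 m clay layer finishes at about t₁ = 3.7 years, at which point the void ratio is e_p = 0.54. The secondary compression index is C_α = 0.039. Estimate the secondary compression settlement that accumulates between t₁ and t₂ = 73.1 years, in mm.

S_s ≈ 246 mm

Secondary compression: S_s = C_α·H/(1+e_p)·log₁₀(t₂/t₁)
S_s = 0.039×7.5/(1+0.54)×log₁₀(73.1/3.7)
    = 0.1899 × 1.296 = 0.2461 m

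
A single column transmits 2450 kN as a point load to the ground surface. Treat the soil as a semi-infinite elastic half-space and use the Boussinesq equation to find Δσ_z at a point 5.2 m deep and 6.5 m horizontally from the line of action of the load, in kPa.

Δσ_z ≈ 4.12 kPa

Boussinesq vertical stress below a point load on an elastic half-space:
Δσ_z = 3P/(2πz²) · [1 + (r/z)²]^(−5/2)
r/z = 6.5/5.2 = 1.25; [1+(r/z)²]^(−5/2) = 0.095135.
Δσ_z = 3×2450/(2π×5.2²) × 0.095135 = 43.261 × 0.095135 = 4.116 kPa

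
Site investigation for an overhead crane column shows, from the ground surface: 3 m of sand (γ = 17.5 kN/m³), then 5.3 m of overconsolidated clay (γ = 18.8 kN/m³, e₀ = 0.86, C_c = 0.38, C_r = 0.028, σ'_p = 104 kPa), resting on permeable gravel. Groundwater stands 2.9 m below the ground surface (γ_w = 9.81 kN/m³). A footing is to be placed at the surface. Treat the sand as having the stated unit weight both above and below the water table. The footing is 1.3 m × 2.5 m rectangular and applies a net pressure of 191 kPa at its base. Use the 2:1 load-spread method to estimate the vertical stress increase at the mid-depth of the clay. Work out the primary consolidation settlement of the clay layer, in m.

Mid-depth of clay below the ground surface: z = 3 + 5.3/2 = 5.65 m.
Total vertical stress at mid-clay: σ_v = 17.5×3 + 18.8×2.65 = 102.32 kPa.
Pore pressure: u = 9.81×(5.65 − 2.9) = 26.978 kPa.
Initial effective stress: σ'_0 = σ_v − u = 102.32 − 26.978 = 75.342 kPa.
Stress increase at mid-clay by the 2:1 spreading method:
Δσ = qBL/((B+z)(L+z)) = 191×1.3×2.5/((1.3+5.65)(2.5+5.65)) = 10.959 kPa
Final effective stress: σ'_f = 75.342 + 10.959 = 86.301 kPa.
σ'_f = 86.301 ≤ σ'_p = 104 kPa, so the clay remains overconsolidated and only the recompression index applies:
S_c = C_r·H/(1+e₀)·log₁₀(σ'_f/σ'_0) = 0.028×5.3/1.86×log₁₀(86.301/75.342)
    = 0.079786 × 0.058979 = 0.004706 m

S_c ≈ 0.00471 m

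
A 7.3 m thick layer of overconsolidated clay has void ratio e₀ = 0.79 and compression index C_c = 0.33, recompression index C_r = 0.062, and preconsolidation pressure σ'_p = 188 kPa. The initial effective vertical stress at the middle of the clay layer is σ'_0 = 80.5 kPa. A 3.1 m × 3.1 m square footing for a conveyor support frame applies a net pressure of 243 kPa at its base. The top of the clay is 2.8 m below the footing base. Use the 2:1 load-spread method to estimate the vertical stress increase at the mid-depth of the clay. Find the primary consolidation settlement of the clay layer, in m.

S_c ≈ 0.0303 m

Mid-depth of clay below the footing base: z = 2.8 + 7.3/2 = 6.45 m.
Stress increase at mid-clay by the 2:1 spreading method:
Δσ = qBL/((B+z)(L+z)) = 243×3.1×3.1/((3.1+6.45)(3.1+6.45)) = 25.605 kPa
Final effective stress: σ'_f = 80.5 + 25.605 = 106.11 kPa.
σ'_f = 106.11 ≤ σ'_p = 188 kPa, so the clay remains overconsolidated and only the recompression index applies:
S_c = C_r·H/(1+e₀)·log₁₀(σ'_f/σ'_0) = 0.062×7.3/1.79×log₁₀(106.11/80.5)
    = 0.25285 × 0.11996 = 0.03033 m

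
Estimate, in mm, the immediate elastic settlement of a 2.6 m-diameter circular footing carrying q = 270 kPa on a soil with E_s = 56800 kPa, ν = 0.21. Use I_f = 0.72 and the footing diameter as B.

S_e ≈ 8.51 mm

Immediate (elastic) settlement: S_e = q·B·(1−ν²)/E_s · I_f.
S_e = 270 × 2.6 × (1 − 0.21²) / 56800 × 0.72
    = 270 × 2.6 × 0.9559 / 56800 × 0.72
    = 0.008506 m = 8.506 mm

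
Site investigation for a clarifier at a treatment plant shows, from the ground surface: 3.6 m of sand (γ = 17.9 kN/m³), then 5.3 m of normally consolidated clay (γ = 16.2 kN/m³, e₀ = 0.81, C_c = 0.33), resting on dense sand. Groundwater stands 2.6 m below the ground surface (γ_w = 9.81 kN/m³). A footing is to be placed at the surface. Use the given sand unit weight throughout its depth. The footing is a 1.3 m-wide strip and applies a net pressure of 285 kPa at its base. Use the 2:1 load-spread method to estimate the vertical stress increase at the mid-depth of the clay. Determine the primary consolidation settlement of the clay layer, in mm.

S_c ≈ 219 mm

Mid-depth of clay below the ground surface: z = 3.6 + 5.3/2 = 6.25 m.
Total vertical stress at mid-clay: σ_v = 17.9×3.6 + 16.2×2.65 = 107.37 kPa.
Pore pressure: u = 9.81×(6.25 − 2.6) = 35.806 kPa.
Initial effective stress: σ'_0 = σ_v − u = 107.37 − 35.806 = 71.564 kPa.
Stress increase at mid-clay by the 2:1 spreading method:
Δσ = qB/(B+z) = 285×1.3/(1.3+6.25) = 49.073 kPa
Final effective stress: σ'_f = σ'_0 + Δσ = 71.564 + 49.073 = 120.64 kPa.
Normally consolidated clay, so the full stress increment lies on the virgin compression line:
S_c = C_c·H/(1+e₀)·log₁₀(σ'_f/σ'_0) = 0.33×5.3/(1+0.81)×log₁₀(120.64/71.564)
    = 0.9663 × 0.2268 = 0.2192 m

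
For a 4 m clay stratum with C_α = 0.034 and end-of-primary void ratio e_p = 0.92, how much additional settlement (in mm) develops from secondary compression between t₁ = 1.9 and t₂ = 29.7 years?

S_s ≈ 84.6 mm

Secondary compression: S_s = C_α·H/(1+e_p)·log₁₀(t₂/t₁)
S_s = 0.034×4/(1+0.92)×log₁₀(29.7/1.9)
    = 0.07083 × 1.194 = 0.08458 m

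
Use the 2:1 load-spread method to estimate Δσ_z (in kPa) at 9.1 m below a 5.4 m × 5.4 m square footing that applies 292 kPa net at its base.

Δσ_z ≈ 40.5 kPa

By the 2:1 method the load spreads at 1 horizontal : 2 vertical, so at depth z the loaded area has grown by z in each plan dimension:
Δσ = qBL/((B+z)(L+z)) = 292×5.4×5.4/((5.4+9.1)(5.4+9.1)) = 40.498 kPa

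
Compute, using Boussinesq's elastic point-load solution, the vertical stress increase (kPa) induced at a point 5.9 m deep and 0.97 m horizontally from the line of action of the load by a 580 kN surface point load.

Δσ_z ≈ 7.44 kPa

Boussinesq vertical stress below a point load on an elastic half-space:
Δσ_z = 3P/(2πz²) · [1 + (r/z)²]^(−5/2)
r/z = 0.97/5.9 = 0.16441; [1+(r/z)²]^(−5/2) = 0.9355.
Δσ_z = 3×580/(2π×5.9²) × 0.9355 = 7.9555 × 0.9355 = 7.442 kPa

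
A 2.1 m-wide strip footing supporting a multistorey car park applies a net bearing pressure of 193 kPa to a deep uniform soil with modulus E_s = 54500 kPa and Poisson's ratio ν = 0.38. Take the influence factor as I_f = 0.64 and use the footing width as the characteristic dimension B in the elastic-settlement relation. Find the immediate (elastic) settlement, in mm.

S_e ≈ 4.07 mm

Immediate (elastic) settlement: S_e = q·B·(1−ν²)/E_s · I_f.
S_e = 193 × 2.1 × (1 − 0.38²) / 54500 × 0.64
    = 193 × 2.1 × 0.8556 / 54500 × 0.64
    = 0.004072 m = 4.072 mm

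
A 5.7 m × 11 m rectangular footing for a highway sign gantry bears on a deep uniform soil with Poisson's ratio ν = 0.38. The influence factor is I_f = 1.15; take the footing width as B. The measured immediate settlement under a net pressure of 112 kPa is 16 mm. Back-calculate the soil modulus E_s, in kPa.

S_e = q·B·(1−ν²)/E_s · I_f  ⇒  E_s = q·B·(1−ν²)·I_f / S_e.
E_s = 112 × 5.7 × 0.8556 × 1.15 / 0.016 = 39260 kPa

E_s ≈ 39300 kPa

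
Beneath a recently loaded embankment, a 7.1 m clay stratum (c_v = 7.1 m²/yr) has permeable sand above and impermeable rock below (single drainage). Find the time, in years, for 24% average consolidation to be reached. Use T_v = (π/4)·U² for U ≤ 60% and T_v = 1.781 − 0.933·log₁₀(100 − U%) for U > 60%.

Drainage path length: H_d = H = 7.1 m (single drainage).
U ≤ 60%: T_v = (π/4)·U² = (π/4)×0.24² = 0.045239.
t = T_v·H_d²/c_v = 0.045239×7.1²/7.1 = 0.3212 years.

t ≈ 0.321 years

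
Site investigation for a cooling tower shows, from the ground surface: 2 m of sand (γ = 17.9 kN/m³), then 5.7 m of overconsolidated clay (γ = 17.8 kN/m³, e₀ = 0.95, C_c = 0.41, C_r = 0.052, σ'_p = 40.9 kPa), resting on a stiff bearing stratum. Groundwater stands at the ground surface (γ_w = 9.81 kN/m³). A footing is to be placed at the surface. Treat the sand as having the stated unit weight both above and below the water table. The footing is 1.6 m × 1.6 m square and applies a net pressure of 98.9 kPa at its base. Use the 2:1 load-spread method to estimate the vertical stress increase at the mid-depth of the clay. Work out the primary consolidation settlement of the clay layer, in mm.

S_c ≈ 53.4 mm

Mid-depth of clay below the ground surface: z = 2 + 5.7/2 = 4.85 m.
Total vertical stress at mid-clay: σ_v = 17.9×2 + 17.8×2.85 = 86.53 kPa.
Pore pressure: u = 9.81×(4.85 − 0) = 47.578 kPa.
Initial effective stress: σ'_0 = σ_v − u = 86.53 − 47.578 = 38.952 kPa.
Stress increase at mid-clay by the 2:1 spreading method:
Δσ = qBL/((B+z)(L+z)) = 98.9×1.6×1.6/((1.6+4.85)(1.6+4.85)) = 6.0858 kPa
Final effective stress: σ'_f = 38.952 + 6.0858 = 45.038 kPa.
σ'_f = 45.038 > σ'_p = 40.9 kPa, so the stress path crosses the preconsolidation pressure — recompression up to σ'_p, then virgin compression beyond:
S_c = H/(1+e₀)·[C_r·log₁₀(σ'_p/σ'_0) + C_c·log₁₀(σ'_f/σ'_p)]
    = 5.7/1.95 × [0.052×log₁₀(40.9/38.952) + 0.41×log₁₀(45.038/40.9)]
    = 2.9231 × [0.0011021 + 0.017161] = 0.05338 m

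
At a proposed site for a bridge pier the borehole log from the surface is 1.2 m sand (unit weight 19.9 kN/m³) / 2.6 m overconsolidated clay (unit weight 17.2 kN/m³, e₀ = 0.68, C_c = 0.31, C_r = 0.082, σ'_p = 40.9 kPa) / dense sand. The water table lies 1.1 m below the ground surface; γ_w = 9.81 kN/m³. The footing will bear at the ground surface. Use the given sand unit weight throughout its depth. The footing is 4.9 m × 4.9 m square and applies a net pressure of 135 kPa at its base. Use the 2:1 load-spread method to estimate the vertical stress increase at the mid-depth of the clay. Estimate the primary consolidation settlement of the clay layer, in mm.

Mid-depth of clay below the ground surface: z = 1.2 + 2.6/2 = 2.5 m.
Total vertical stress at mid-clay: σ_v = 19.9×1.2 + 17.2×1.3 = 46.24 kPa.
Pore pressure: u = 9.81×(2.5 − 1.1) = 13.734 kPa.
Initial effective stress: σ'_0 = σ_v − u = 46.24 − 13.734 = 32.506 kPa.
Stress increase at mid-clay by the 2:1 spreading method:
Δσ = qBL/((B+z)(L+z)) = 135×4.9×4.9/((4.9+2.5)(4.9+2.5)) = 59.192 kPa
Final effective stress: σ'_f = 32.506 + 59.192 = 91.698 kPa.
σ'_f = 91.698 > σ'_p = 40.9 kPa, so the stress path crosses the preconsolidation pressure — recompression up to σ'_p, then virgin compression beyond:
S_c = H/(1+e₀)·[C_r·log₁₀(σ'_p/σ'_0) + C_c·log₁₀(σ'_f/σ'_p)]
    = 2.6/1.68 × [0.082×log₁₀(40.9/32.506) + 0.31×log₁₀(91.698/40.9)]
    = 1.5476 × [0.0081803 + 0.1087] = 0.1809 m

S_c ≈ 181 mm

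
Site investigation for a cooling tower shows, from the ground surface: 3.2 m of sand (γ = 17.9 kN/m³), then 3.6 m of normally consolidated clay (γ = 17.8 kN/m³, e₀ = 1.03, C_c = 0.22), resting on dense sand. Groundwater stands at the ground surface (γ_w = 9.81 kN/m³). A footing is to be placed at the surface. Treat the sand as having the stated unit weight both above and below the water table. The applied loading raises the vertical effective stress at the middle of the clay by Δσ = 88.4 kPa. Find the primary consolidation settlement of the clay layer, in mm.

Mid-depth of clay below the ground surface: z = 3.2 + 3.6/2 = 5 m.
Total vertical stress at mid-clay: σ_v = 17.9×3.2 + 17.8×1.8 = 89.32 kPa.
Pore pressure: u = 9.81×(5 − 0) = 49.05 kPa.
Initial effective stress: σ'_0 = σ_v − u = 89.32 − 49.05 = 40.27 kPa.
Final effective stress: σ'_f = σ'_0 + Δσ = 40.27 + 88.4 = 128.67 kPa.
Normally consolidated clay, so the full stress increment lies on the virgin compression line:
S_c = C_c·H/(1+e₀)·log₁₀(σ'_f/σ'_0) = 0.22×3.6/(1+1.03)×log₁₀(128.67/40.27)
    = 0.39015 × 0.5045 = 0.1968 m

S_c ≈ 197 mm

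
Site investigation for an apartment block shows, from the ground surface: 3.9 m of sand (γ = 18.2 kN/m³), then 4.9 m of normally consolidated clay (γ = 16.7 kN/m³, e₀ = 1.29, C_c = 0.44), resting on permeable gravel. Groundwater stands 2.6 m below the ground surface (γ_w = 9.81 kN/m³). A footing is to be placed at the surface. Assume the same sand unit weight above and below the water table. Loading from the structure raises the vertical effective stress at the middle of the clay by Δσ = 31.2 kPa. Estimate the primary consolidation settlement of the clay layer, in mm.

S_c ≈ 142 mm

Mid-depth of clay below the ground surface: z = 3.9 + 4.9/2 = 6.35 m.
Total vertical stress at mid-clay: σ_v = 18.2×3.9 + 16.7×2.45 = 111.89 kPa.
Pore pressure: u = 9.81×(6.35 − 2.6) = 36.788 kPa.
Initial effective stress: σ'_0 = σ_v − u = 111.89 − 36.788 = 75.102 kPa.
Final effective stress: σ'_f = σ'_0 + Δσ = 75.102 + 31.2 = 106.3 kPa.
Normally consolidated clay, so the full stress increment lies on the virgin compression line:
S_c = C_c·H/(1+e₀)·log₁₀(σ'_f/σ'_0) = 0.44×4.9/(1+1.29)×log₁₀(106.3/75.102)
    = 0.94148 × 0.15088 = 0.1421 m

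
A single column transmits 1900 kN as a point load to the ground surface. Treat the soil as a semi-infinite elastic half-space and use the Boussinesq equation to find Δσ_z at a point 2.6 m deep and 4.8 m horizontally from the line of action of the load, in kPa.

Boussinesq vertical stress below a point load on an elastic half-space:
Δσ_z = 3P/(2πz²) · [1 + (r/z)²]^(−5/2)
r/z = 4.8/2.6 = 1.8462; [1+(r/z)²]^(−5/2) = 0.024509.
Δσ_z = 3×1900/(2π×2.6²) × 0.024509 = 134.2 × 0.024509 = 3.289 kPa

Δσ_z ≈ 3.29 kPa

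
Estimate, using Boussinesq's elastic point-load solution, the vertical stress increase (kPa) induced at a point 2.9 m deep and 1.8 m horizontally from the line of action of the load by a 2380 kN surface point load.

Boussinesq vertical stress below a point load on an elastic half-space:
Δσ_z = 3P/(2πz²) · [1 + (r/z)²]^(−5/2)
r/z = 1.8/2.9 = 0.62069; [1+(r/z)²]^(−5/2) = 0.44277.
Δσ_z = 3×2380/(2π×2.9²) × 0.44277 = 135.12 × 0.44277 = 59.83 kPa

Δσ_z ≈ 59.8 kPa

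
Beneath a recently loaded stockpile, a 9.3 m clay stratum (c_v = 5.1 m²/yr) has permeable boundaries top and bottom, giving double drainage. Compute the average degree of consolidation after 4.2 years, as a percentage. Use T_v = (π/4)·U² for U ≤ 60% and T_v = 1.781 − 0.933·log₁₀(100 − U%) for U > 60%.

U ≈ 93 %

Drainage path length: H_d = H/2 = 4.65 m (double drainage).
T_v = c_v·t/H_d² = 5.1×4.2/4.65² = 0.99063.
T_v = 0.99063 corresponds to the U > 60% branch:
U = 1 − 10^((1.781 − T_v)/0.933)/100 = 0.9297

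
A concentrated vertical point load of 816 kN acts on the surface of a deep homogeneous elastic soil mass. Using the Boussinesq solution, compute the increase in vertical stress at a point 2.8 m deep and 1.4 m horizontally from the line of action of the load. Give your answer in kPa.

Δσ_z ≈ 28.4 kPa

Boussinesq vertical stress below a point load on an elastic half-space:
Δσ_z = 3P/(2πz²) · [1 + (r/z)²]^(−5/2)
r/z = 1.4/2.8 = 0.5; [1+(r/z)²]^(−5/2) = 0.57243.
Δσ_z = 3×816/(2π×2.8²) × 0.57243 = 49.695 × 0.57243 = 28.45 kPa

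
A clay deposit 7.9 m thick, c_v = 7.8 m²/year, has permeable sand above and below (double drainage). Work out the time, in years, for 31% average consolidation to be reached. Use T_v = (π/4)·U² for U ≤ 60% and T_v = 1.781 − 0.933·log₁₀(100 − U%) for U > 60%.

t ≈ 0.151 years

Drainage path length: H_d = H/2 = 3.95 m (double drainage).
U ≤ 60%: T_v = (π/4)·U² = (π/4)×0.31² = 0.075477.
t = T_v·H_d²/c_v = 0.075477×3.95²/7.8 = 0.151 years.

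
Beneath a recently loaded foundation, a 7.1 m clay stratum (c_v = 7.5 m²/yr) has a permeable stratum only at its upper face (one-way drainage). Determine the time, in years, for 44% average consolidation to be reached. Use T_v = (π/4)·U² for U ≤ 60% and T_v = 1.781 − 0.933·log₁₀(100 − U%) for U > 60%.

t ≈ 1.02 years

Drainage path length: H_d = H = 7.1 m (single drainage).
U ≤ 60%: T_v = (π/4)·U² = (π/4)×0.44² = 0.15205.
t = T_v·H_d²/c_v = 0.15205×7.1²/7.5 = 1.022 years.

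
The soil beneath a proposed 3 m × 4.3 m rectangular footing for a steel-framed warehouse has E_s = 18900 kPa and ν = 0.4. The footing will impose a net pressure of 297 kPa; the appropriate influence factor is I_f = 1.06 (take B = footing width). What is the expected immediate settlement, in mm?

Immediate (elastic) settlement: S_e = q·B·(1−ν²)/E_s · I_f.
S_e = 297 × 3 × (1 − 0.4²) / 18900 × 1.06
    = 297 × 3 × 0.84 / 18900 × 1.06
    = 0.04198 m = 41.98 mm

S_e ≈ 42 mm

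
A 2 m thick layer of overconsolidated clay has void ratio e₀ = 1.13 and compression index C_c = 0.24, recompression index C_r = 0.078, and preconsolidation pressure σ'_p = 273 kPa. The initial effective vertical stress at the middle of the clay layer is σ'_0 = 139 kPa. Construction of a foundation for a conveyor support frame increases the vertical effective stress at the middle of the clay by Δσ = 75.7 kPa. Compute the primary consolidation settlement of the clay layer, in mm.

Final effective stress: σ'_f = 139 + 75.7 = 214.7 kPa.
σ'_f = 214.7 ≤ σ'_p = 273 kPa, so the clay remains overconsolidated and only the recompression index applies:
S_c = C_r·H/(1+e₀)·log₁₀(σ'_f/σ'_0) = 0.078×2/2.13×log₁₀(214.7/139)
    = 0.07324 × 0.18882 = 0.01383 m

S_c ≈ 13.8 mm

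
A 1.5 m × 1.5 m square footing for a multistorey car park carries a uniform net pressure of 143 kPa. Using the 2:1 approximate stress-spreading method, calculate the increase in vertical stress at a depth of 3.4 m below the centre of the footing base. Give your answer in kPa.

By the 2:1 method the load spreads at 1 horizontal : 2 vertical, so at depth z the loaded area has grown by z in each plan dimension:
Δσ = qBL/((B+z)(L+z)) = 143×1.5×1.5/((1.5+3.4)(1.5+3.4)) = 13.401 kPa

Δσ_z ≈ 13.4 kPa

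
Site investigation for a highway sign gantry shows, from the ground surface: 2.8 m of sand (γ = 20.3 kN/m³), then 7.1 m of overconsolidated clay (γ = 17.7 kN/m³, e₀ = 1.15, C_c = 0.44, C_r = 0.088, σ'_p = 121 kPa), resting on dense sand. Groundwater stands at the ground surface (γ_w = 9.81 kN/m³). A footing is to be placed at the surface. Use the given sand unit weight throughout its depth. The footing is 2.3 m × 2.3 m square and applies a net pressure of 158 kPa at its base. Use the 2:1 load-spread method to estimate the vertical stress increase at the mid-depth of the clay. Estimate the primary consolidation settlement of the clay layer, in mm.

Mid-depth of clay below the ground surface: z = 2.8 + 7.1/2 = 6.35 m.
Total vertical stress at mid-clay: σ_v = 20.3×2.8 + 17.7×3.55 = 119.67 kPa.
Pore pressure: u = 9.81×(6.35 − 0) = 62.294 kPa.
Initial effective stress: σ'_0 = σ_v − u = 119.67 − 62.294 = 57.376 kPa.
Stress increase at mid-clay by the 2:1 spreading method:
Δσ = qBL/((B+z)(L+z)) = 158×2.3×2.3/((2.3+6.35)(2.3+6.35)) = 11.171 kPa
Final effective stress: σ'_f = 57.376 + 11.171 = 68.547 kPa.
σ'_f = 68.547 ≤ σ'_p = 121 kPa, so the clay remains overconsolidated and only the recompression index applies:
S_c = C_r·H/(1+e₀)·log₁₀(σ'_f/σ'_0) = 0.088×7.1/2.15×log₁₀(68.547/57.376)
    = 0.2906 × 0.077258 = 0.02245 m

S_c ≈ 22.5 mm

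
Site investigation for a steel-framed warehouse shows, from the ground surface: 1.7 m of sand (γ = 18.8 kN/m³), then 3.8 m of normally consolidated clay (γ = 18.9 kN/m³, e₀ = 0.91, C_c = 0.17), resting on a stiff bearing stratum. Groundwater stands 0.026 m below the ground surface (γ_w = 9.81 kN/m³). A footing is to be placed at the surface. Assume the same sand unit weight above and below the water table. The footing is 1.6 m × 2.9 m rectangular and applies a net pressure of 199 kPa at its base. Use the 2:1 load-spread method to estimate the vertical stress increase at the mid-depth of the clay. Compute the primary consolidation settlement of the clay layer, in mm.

Mid-depth of clay below the ground surface: z = 1.7 + 3.8/2 = 3.6 m.
Total vertical stress at mid-clay: σ_v = 18.8×1.7 + 18.9×1.9 = 67.87 kPa.
Pore pressure: u = 9.81×(3.6 − 0.026) = 35.061 kPa.
Initial effective stress: σ'_0 = σ_v − u = 67.87 − 35.061 = 32.809 kPa.
Stress increase at mid-clay by the 2:1 spreading method:
Δσ = qBL/((B+z)(L+z)) = 199×1.6×2.9/((1.6+3.6)(2.9+3.6)) = 27.318 kPa
Final effective stress: σ'_f = σ'_0 + Δσ = 32.809 + 27.318 = 60.127 kPa.
Normally consolidated clay, so the full stress increment lies on the virgin compression line:
S_c = C_c·H/(1+e₀)·log₁₀(σ'_f/σ'_0) = 0.17×3.8/(1+0.91)×log₁₀(60.127/32.809)
    = 0.33822 × 0.26308 = 0.08898 m

S_c ≈ 89 mm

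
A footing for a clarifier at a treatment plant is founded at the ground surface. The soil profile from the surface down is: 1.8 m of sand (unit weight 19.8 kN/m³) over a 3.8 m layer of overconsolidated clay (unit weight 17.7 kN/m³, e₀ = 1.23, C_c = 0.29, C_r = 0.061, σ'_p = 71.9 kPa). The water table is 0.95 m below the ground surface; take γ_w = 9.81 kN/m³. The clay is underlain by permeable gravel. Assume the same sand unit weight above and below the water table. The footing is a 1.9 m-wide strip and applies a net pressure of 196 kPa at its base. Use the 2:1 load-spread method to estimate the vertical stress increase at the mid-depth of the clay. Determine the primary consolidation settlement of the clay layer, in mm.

S_c ≈ 113 mm

Mid-depth of clay below the ground surface: z = 1.8 + 3.8/2 = 3.7 m.
Total vertical stress at mid-clay: σ_v = 19.8×1.8 + 17.7×1.9 = 69.27 kPa.
Pore pressure: u = 9.81×(3.7 − 0.95) = 26.978 kPa.
Initial effective stress: σ'_0 = σ_v − u = 69.27 − 26.978 = 42.292 kPa.
Stress increase at mid-clay by the 2:1 spreading method:
Δσ = qB/(B+z) = 196×1.9/(1.9+3.7) = 66.5 kPa
Final effective stress: σ'_f = 42.292 + 66.5 = 108.79 kPa.
σ'_f = 108.79 > σ'_p = 71.9 kPa, so the stress path crosses the preconsolidation pressure — recompression up to σ'_p, then virgin compression beyond:
S_c = H/(1+e₀)·[C_r·log₁₀(σ'_p/σ'_0) + C_c·log₁₀(σ'_f/σ'_p)]
    = 3.8/2.23 × [0.061×log₁₀(71.9/42.292) + 0.29×log₁₀(108.79/71.9)]
    = 1.704 × [0.014059 + 0.052159] = 0.1128 m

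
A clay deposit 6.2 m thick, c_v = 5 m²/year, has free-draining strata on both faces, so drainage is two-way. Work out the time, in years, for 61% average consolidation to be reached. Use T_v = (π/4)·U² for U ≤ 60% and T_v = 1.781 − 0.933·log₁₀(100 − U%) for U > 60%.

Drainage path length: H_d = H/2 = 3.1 m (double drainage).
U > 60%: T_v = 1.781 − 0.933·log₁₀(100 − 61) = 0.29654.
t = T_v·H_d²/c_v = 0.29654×3.1²/5 = 0.5699 years.

t ≈ 0.57 years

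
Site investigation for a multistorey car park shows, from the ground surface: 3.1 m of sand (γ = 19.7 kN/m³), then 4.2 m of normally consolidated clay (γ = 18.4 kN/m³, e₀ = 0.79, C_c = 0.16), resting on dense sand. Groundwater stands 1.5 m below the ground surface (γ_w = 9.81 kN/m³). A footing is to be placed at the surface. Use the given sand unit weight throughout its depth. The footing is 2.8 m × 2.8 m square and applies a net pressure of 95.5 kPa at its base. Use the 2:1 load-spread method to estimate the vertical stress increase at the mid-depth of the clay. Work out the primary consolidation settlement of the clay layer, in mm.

S_c ≈ 27.6 mm

Mid-depth of clay below the ground surface: z = 3.1 + 4.2/2 = 5.2 m.
Total vertical stress at mid-clay: σ_v = 19.7×3.1 + 18.4×2.1 = 99.71 kPa.
Pore pressure: u = 9.81×(5.2 − 1.5) = 36.297 kPa.
Initial effective stress: σ'_0 = σ_v − u = 99.71 − 36.297 = 63.413 kPa.
Stress increase at mid-clay by the 2:1 spreading method:
Δσ = qBL/((B+z)(L+z)) = 95.5×2.8×2.8/((2.8+5.2)(2.8+5.2)) = 11.699 kPa
Final effective stress: σ'_f = σ'_0 + Δσ = 63.413 + 11.699 = 75.112 kPa.
Normally consolidated clay, so the full stress increment lies on the virgin compression line:
S_c = C_c·H/(1+e₀)·log₁₀(σ'_f/σ'_0) = 0.16×4.2/(1+0.79)×log₁₀(75.112/63.413)
    = 0.37542 × 0.073531 = 0.02761 m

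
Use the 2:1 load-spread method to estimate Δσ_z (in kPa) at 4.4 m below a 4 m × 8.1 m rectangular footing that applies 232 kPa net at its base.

By the 2:1 method the load spreads at 1 horizontal : 2 vertical, so at depth z the loaded area has grown by z in each plan dimension:
Δσ = qBL/((B+z)(L+z)) = 232×4×8.1/((4+4.4)(8.1+4.4)) = 71.589 kPa

Δσ_z ≈ 71.6 kPa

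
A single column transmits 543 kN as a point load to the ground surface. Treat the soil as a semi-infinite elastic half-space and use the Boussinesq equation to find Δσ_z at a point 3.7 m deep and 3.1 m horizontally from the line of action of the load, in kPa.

Boussinesq vertical stress below a point load on an elastic half-space:
Δσ_z = 3P/(2πz²) · [1 + (r/z)²]^(−5/2)
r/z = 3.1/3.7 = 0.83784; [1+(r/z)²]^(−5/2) = 0.26462.
Δσ_z = 3×543/(2π×3.7²) × 0.26462 = 18.938 × 0.26462 = 5.011 kPa

Δσ_z ≈ 5.01 kPa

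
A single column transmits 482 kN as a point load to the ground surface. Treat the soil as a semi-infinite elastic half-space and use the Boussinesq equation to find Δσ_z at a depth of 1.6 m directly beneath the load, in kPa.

Boussinesq vertical stress below a point load on an elastic half-space:
Δσ_z = 3P/(2πz²) · [1 + (r/z)²]^(−5/2)
r/z = 0/1.6 = 0; [1+(r/z)²]^(−5/2) = 1.
Δσ_z = 3×482/(2π×1.6²) × 1 = 89.898 × 1 = 89.9 kPa

Δσ_z ≈ 89.9 kPa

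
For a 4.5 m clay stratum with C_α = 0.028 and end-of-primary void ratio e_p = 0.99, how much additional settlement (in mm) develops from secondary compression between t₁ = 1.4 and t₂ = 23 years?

S_s ≈ 77 mm

Secondary compression: S_s = C_α·H/(1+e_p)·log₁₀(t₂/t₁)
S_s = 0.028×4.5/(1+0.99)×log₁₀(23/1.4)
    = 0.06332 × 1.216 = 0.07697 m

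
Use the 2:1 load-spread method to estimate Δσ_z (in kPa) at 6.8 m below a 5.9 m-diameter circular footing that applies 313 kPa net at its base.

Δσ_z ≈ 67.6 kPa

By the 2:1 method the load spreads at 1 horizontal : 2 vertical, so at depth z the loaded area has grown by z in each plan dimension:
Δσ ≈ qD²/(D+z)² = 313×5.9²/(5.9+6.8)² = 67.552 kPa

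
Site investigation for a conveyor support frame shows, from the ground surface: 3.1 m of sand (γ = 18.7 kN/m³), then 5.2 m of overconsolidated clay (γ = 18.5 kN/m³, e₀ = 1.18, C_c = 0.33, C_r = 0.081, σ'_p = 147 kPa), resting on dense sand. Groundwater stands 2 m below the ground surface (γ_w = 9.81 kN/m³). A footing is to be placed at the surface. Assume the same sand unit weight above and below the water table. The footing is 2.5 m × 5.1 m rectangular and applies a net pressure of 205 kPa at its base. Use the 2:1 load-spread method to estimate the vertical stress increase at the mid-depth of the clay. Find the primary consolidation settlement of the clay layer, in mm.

Mid-depth of clay below the ground surface: z = 3.1 + 5.2/2 = 5.7 m.
Total vertical stress at mid-clay: σ_v = 18.7×3.1 + 18.5×2.6 = 106.07 kPa.
Pore pressure: u = 9.81×(5.7 − 2) = 36.297 kPa.
Initial effective stress: σ'_0 = σ_v − u = 106.07 − 36.297 = 69.773 kPa.
Stress increase at mid-clay by the 2:1 spreading method:
Δσ = qBL/((B+z)(L+z)) = 205×2.5×5.1/((2.5+5.7)(5.1+5.7)) = 29.514 kPa
Final effective stress: σ'_f = 69.773 + 29.514 = 99.287 kPa.
σ'_f = 99.287 ≤ σ'_p = 147 kPa, so the clay remains overconsolidated and only the recompression index applies:
S_c = C_r·H/(1+e₀)·log₁₀(σ'_f/σ'_0) = 0.081×5.2/2.18×log₁₀(99.287/69.773)
    = 0.19321 × 0.1532 = 0.0296 m

S_c ≈ 29.6 mm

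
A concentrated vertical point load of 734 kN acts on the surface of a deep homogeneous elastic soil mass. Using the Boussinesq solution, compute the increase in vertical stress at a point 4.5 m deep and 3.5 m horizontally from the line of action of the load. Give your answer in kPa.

Boussinesq vertical stress below a point load on an elastic half-space:
Δσ_z = 3P/(2πz²) · [1 + (r/z)²]^(−5/2)
r/z = 3.5/4.5 = 0.77778; [1+(r/z)²]^(−5/2) = 0.30645.
Δσ_z = 3×734/(2π×4.5²) × 0.30645 = 17.307 × 0.30645 = 5.304 kPa

Δσ_z ≈ 5.3 kPa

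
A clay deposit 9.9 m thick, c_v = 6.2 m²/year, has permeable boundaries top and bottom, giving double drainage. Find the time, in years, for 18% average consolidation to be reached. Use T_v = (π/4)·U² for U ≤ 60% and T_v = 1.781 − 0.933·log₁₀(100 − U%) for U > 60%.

Drainage path length: H_d = H/2 = 4.95 m (double drainage).
U ≤ 60%: T_v = (π/4)·U² = (π/4)×0.18² = 0.025447.
t = T_v·H_d²/c_v = 0.025447×4.95²/6.2 = 0.1006 years.

t ≈ 0.101 years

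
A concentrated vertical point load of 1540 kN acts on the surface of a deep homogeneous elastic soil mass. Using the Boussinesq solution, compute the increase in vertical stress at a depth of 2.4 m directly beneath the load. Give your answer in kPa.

Δσ_z ≈ 128 kPa

Boussinesq vertical stress below a point load on an elastic half-space:
Δσ_z = 3P/(2πz²) · [1 + (r/z)²]^(−5/2)
r/z = 0/2.4 = 0; [1+(r/z)²]^(−5/2) = 1.
Δσ_z = 3×1540/(2π×2.4²) × 1 = 127.66 × 1 = 127.7 kPa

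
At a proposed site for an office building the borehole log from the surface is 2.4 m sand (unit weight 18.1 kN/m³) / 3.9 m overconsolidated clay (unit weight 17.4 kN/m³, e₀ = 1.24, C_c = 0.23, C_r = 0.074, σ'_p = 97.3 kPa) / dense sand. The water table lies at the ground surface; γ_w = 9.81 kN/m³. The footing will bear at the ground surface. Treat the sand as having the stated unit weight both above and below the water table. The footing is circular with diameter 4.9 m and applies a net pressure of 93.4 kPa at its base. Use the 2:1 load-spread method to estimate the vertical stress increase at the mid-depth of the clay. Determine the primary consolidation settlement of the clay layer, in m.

S_c ≈ 0.0315 m

Mid-depth of clay below the ground surface: z = 2.4 + 3.9/2 = 4.35 m.
Total vertical stress at mid-clay: σ_v = 18.1×2.4 + 17.4×1.95 = 77.37 kPa.
Pore pressure: u = 9.81×(4.35 − 0) = 42.673 kPa.
Initial effective stress: σ'_0 = σ_v − u = 77.37 − 42.673 = 34.697 kPa.
Stress increase at mid-clay by the 2:1 spreading method:
Δσ ≈ qD²/(D+z)² = 93.4×4.9²/(4.9+4.35)² = 26.209 kPa
Final effective stress: σ'_f = 34.697 + 26.209 = 60.906 kPa.
σ'_f = 60.906 ≤ σ'_p = 97.3 kPa, so the clay remains overconsolidated and only the recompression index applies:
S_c = C_r·H/(1+e₀)·log₁₀(σ'_f/σ'_0) = 0.074×3.9/2.24×log₁₀(60.906/34.697)
    = 0.12884 × 0.24437 = 0.03148 m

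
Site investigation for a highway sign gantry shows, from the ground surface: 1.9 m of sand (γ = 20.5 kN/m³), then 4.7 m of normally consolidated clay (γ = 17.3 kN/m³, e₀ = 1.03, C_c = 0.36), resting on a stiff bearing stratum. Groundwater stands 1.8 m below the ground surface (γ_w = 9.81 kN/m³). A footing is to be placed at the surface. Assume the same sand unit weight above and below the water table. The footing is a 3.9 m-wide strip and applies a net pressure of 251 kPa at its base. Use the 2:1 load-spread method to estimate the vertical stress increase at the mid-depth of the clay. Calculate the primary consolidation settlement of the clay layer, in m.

S_c ≈ 0.417 m

Mid-depth of clay below the ground surface: z = 1.9 + 4.7/2 = 4.25 m.
Total vertical stress at mid-clay: σ_v = 20.5×1.9 + 17.3×2.35 = 79.605 kPa.
Pore pressure: u = 9.81×(4.25 − 1.8) = 24.035 kPa.
Initial effective stress: σ'_0 = σ_v − u = 79.605 − 24.035 = 55.57 kPa.
Stress increase at mid-clay by the 2:1 spreading method:
Δσ = qB/(B+z) = 251×3.9/(3.9+4.25) = 120.11 kPa
Final effective stress: σ'_f = σ'_0 + Δσ = 55.57 + 120.11 = 175.68 kPa.
Normally consolidated clay, so the full stress increment lies on the virgin compression line:
S_c = C_c·H/(1+e₀)·log₁₀(σ'_f/σ'_0) = 0.36×4.7/(1+1.03)×log₁₀(175.68/55.57)
    = 0.8335 × 0.49988 = 0.4166 m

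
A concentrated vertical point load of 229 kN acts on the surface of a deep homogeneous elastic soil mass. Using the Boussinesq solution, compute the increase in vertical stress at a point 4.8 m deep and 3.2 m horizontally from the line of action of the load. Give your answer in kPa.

Δσ_z ≈ 1.89 kPa

Boussinesq vertical stress below a point load on an elastic half-space:
Δσ_z = 3P/(2πz²) · [1 + (r/z)²]^(−5/2)
r/z = 3.2/4.8 = 0.66667; [1+(r/z)²]^(−5/2) = 0.39879.
Δσ_z = 3×229/(2π×4.8²) × 0.39879 = 4.7456 × 0.39879 = 1.892 kPa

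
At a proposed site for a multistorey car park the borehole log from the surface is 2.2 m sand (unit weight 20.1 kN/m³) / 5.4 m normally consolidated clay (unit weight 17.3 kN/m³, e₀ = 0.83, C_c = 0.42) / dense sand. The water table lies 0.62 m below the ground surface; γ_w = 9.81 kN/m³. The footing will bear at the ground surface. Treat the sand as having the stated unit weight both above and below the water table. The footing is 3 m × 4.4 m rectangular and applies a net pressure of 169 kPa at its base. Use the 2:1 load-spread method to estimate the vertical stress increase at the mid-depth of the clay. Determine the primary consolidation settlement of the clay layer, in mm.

S_c ≈ 260 mm

Mid-depth of clay below the ground surface: z = 2.2 + 5.4/2 = 4.9 m.
Total vertical stress at mid-clay: σ_v = 20.1×2.2 + 17.3×2.7 = 90.93 kPa.
Pore pressure: u = 9.81×(4.9 − 0.62) = 41.987 kPa.
Initial effective stress: σ'_0 = σ_v − u = 90.93 − 41.987 = 48.943 kPa.
Stress increase at mid-clay by the 2:1 spreading method:
Δσ = qBL/((B+z)(L+z)) = 169×3×4.4/((3+4.9)(4.4+4.9)) = 30.363 kPa
Final effective stress: σ'_f = σ'_0 + Δσ = 48.943 + 30.363 = 79.306 kPa.
Normally consolidated clay, so the full stress increment lies on the virgin compression line:
S_c = C_c·H/(1+e₀)·log₁₀(σ'_f/σ'_0) = 0.42×5.4/(1+0.83)×log₁₀(79.306/48.943)
    = 1.2393 × 0.20962 = 0.2598 m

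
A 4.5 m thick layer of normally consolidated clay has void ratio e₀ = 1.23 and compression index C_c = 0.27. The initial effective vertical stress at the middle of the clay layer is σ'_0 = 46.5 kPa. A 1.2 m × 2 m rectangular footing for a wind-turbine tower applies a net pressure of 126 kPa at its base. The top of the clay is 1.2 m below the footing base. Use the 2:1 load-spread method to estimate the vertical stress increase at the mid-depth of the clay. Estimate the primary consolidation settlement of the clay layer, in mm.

Mid-depth of clay below the footing base: z = 1.2 + 4.5/2 = 3.45 m.
Stress increase at mid-clay by the 2:1 spreading method:
Δσ = qBL/((B+z)(L+z)) = 126×1.2×2/((1.2+3.45)(2+3.45)) = 11.933 kPa
Final effective stress: σ'_f = σ'_0 + Δσ = 46.5 + 11.933 = 58.433 kPa.
Normally consolidated clay, so the full stress increment lies on the virgin compression line:
S_c = C_c·H/(1+e₀)·log₁₀(σ'_f/σ'_0) = 0.27×4.5/(1+1.23)×log₁₀(58.433/46.5)
    = 0.54484 × 0.099205 = 0.05405 m

S_c ≈ 54.1 mm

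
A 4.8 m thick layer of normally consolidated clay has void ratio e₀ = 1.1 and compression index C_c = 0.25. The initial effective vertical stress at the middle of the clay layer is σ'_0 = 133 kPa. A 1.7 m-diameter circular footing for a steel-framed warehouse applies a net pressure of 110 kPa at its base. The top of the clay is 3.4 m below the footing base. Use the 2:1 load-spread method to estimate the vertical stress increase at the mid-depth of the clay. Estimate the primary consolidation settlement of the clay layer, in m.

Mid-depth of clay below the footing base: z = 3.4 + 4.8/2 = 5.8 m.
Stress increase at mid-clay by the 2:1 spreading method:
Δσ ≈ qD²/(D+z)² = 110×1.7²/(1.7+5.8)² = 5.6516 kPa
Final effective stress: σ'_f = σ'_0 + Δσ = 133 + 5.6516 = 138.65 kPa.
Normally consolidated clay, so the full stress increment lies on the virgin compression line:
S_c = C_c·H/(1+e₀)·log₁₀(σ'_f/σ'_0) = 0.25×4.8/(1+1.1)×log₁₀(138.65/133)
    = 0.57143 × 0.018068 = 0.01032 m

S_c ≈ 0.0103 m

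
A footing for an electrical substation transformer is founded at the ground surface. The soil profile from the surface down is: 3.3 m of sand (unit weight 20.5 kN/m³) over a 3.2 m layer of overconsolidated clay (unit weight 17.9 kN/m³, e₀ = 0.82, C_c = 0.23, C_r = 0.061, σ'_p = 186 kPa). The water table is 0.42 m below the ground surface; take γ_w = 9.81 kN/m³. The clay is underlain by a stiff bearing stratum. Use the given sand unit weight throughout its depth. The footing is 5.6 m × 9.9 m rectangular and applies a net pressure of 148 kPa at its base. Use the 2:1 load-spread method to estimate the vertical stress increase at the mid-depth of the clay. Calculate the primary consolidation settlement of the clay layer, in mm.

S_c ≈ 32.5 mm

Mid-depth of clay below the ground surface: z = 3.3 + 3.2/2 = 4.9 m.
Total vertical stress at mid-clay: σ_v = 20.5×3.3 + 17.9×1.6 = 96.29 kPa.
Pore pressure: u = 9.81×(4.9 − 0.42) = 43.949 kPa.
Initial effective stress: σ'_0 = σ_v − u = 96.29 − 43.949 = 52.341 kPa.
Stress increase at mid-clay by the 2:1 spreading method:
Δσ = qBL/((B+z)(L+z)) = 148×5.6×9.9/((5.6+4.9)(9.9+4.9)) = 52.8 kPa
Final effective stress: σ'_f = 52.341 + 52.8 = 105.14 kPa.
σ'_f = 105.14 ≤ σ'_p = 186 kPa, so the clay remains overconsolidated and only the recompression index applies:
S_c = C_r·H/(1+e₀)·log₁₀(σ'_f/σ'_0) = 0.061×3.2/1.82×log₁₀(105.14/52.341)
    = 0.10725 × 0.30293 = 0.03249 m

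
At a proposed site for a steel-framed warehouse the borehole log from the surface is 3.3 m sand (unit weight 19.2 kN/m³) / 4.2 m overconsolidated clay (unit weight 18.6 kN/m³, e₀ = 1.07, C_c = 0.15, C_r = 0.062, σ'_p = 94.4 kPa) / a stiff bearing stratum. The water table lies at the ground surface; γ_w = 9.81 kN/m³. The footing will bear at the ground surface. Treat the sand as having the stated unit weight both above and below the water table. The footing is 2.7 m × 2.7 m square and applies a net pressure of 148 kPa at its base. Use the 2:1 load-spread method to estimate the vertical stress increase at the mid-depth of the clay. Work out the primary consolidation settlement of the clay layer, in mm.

S_c ≈ 15.7 mm

Mid-depth of clay below the ground surface: z = 3.3 + 4.2/2 = 5.4 m.
Total vertical stress at mid-clay: σ_v = 19.2×3.3 + 18.6×2.1 = 102.42 kPa.
Pore pressure: u = 9.81×(5.4 − 0) = 52.974 kPa.
Initial effective stress: σ'_0 = σ_v − u = 102.42 − 52.974 = 49.446 kPa.
Stress increase at mid-clay by the 2:1 spreading method:
Δσ = qBL/((B+z)(L+z)) = 148×2.7×2.7/((2.7+5.4)(2.7+5.4)) = 16.444 kPa
Final effective stress: σ'_f = 49.446 + 16.444 = 65.89 kPa.
σ'_f = 65.89 ≤ σ'_p = 94.4 kPa, so the clay remains overconsolidated and only the recompression index applies:
S_c = C_r·H/(1+e₀)·log₁₀(σ'_f/σ'_0) = 0.062×4.2/2.07×log₁₀(65.89/49.446)
    = 0.1258 × 0.12469 = 0.01569 m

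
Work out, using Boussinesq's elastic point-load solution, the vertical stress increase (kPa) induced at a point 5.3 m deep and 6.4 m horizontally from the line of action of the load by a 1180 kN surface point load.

Boussinesq vertical stress below a point load on an elastic half-space:
Δσ_z = 3P/(2πz²) · [1 + (r/z)²]^(−5/2)
r/z = 6.4/5.3 = 1.2075; [1+(r/z)²]^(−5/2) = 0.10555.
Δσ_z = 3×1180/(2π×5.3²) × 0.10555 = 20.057 × 0.10555 = 2.117 kPa

Δσ_z ≈ 2.12 kPa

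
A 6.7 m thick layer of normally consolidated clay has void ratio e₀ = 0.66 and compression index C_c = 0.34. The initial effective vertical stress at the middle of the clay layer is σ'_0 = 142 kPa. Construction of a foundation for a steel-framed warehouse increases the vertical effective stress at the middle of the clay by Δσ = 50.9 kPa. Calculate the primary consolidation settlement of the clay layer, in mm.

Final effective stress: σ'_f = σ'_0 + Δσ = 142 + 50.9 = 192.9 kPa.
Normally consolidated clay, so the full stress increment lies on the virgin compression line:
S_c = C_c·H/(1+e₀)·log₁₀(σ'_f/σ'_0) = 0.34×6.7/(1+0.66)×log₁₀(192.9/142)
    = 1.3723 × 0.13304 = 0.1826 m

S_c ≈ 183 mm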